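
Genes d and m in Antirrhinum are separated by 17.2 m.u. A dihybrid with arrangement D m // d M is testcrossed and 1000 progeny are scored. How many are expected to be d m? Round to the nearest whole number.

A map distance of 17.2 m.u. corresponds to a recombination frequency of 0.172.
The F1 is D m / d M, so d m is a recombinant gamete class with expected frequency r/2 = 0.172/2 = 0.0860.
Expected number = 0.0860 × 1000 = 86.00 ≈ 86.

86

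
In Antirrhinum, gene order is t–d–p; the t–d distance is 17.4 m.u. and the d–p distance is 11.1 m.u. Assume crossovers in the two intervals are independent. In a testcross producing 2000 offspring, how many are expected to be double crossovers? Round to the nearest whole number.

39

Map distances give recombination frequencies of 0.174 and 0.111 for the two intervals.
With no interference, expected double-crossover frequency = 0.174 × 0.111 = 0.01931.
Expected number = 0.01931 × 2000 = 38.63 ≈ 39.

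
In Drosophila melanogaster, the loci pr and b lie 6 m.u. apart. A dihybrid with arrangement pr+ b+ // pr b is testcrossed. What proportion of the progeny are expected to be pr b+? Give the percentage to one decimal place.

A map distance of 6 m.u. corresponds to a recombination frequency of 0.060.
The F1 is pr+ b+ / pr b, so pr b+ is a recombinant gamete class with expected frequency r/2 = 0.060/2 = 0.0300.
That is 0.0300 = 3.0% of the progeny.

3.0%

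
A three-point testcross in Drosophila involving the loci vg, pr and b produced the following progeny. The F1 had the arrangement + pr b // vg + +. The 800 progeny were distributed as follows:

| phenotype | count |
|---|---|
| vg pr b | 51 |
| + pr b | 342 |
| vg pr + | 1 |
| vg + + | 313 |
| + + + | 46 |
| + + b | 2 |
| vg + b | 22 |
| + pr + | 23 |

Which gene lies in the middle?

pr

The two rarest classes, + + b and vg pr +, are the double crossovers. Comparing them with the parentals, only the pr allele has switched, so pr is the middle locus and the order is vg – pr – b.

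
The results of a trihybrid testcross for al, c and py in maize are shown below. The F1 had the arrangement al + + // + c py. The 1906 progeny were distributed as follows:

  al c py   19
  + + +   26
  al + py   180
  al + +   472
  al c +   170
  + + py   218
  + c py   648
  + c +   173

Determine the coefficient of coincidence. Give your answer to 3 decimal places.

0.498

The two rarest classes, + + + and al c py, are the double crossovers. Comparing them with the parentals, only the al allele has switched, so al is the middle locus and the order is c – al – py.
c–al: (388 + 45)/1906 = 0.2272; al–py: (353 + 45)/1906 = 0.2088.
Expected DCO frequency = 0.2272 × 0.2088 ≈ 0.04744; observed = 45/1906 ≈ 0.02361.
Coefficient of coincidence = 0.02361/0.04744 ≈ 0.498.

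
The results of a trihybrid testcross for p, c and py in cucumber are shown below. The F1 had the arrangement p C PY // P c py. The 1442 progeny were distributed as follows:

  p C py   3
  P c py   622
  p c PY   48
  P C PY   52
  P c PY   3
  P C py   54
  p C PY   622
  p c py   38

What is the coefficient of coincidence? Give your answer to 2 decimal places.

0.83

The two rarest classes, p C py and P c PY, are the double crossovers. Comparing them with the parentals, only the py allele has switched, so py is the middle locus and the order is p – py – c.
p–py: (90 + 6)/1442 = 0.0666; py–c: (102 + 6)/1442 = 0.0749.
Expected DCO frequency = 0.0666 × 0.0749 ≈ 0.00499; observed = 6/1442 ≈ 0.00416.
Coefficient of coincidence = 0.00416/0.00499 ≈ 0.83.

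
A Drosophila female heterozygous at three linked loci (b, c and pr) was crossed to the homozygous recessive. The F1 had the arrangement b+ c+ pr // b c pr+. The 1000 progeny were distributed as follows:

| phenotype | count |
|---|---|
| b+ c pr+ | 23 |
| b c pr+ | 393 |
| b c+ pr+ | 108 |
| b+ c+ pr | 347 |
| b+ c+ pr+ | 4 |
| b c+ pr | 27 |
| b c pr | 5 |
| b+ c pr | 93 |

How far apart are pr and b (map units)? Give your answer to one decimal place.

The two rarest classes, b+ c+ pr+ and b c pr, are the double crossovers. Comparing them with the parentals, only the pr allele has switched, so pr is the middle locus and the order is b – pr – c.
Crossovers in the b–pr interval produce the single-crossover classes b c+ pr and b+ c pr+ (27 + 23 = 50) plus the double crossovers (9).
RF(b–pr) = (50 + 9) / 1000 = 59/1000 = 0.0590 → 5.9 map units.

5.9 map units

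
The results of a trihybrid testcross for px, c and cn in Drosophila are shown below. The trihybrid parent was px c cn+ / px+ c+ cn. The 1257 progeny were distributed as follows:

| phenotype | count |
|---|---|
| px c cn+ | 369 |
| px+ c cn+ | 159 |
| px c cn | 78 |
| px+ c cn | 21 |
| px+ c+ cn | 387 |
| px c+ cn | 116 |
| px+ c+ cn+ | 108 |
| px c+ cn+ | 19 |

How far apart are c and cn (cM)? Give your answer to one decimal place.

18.0 cM

The two rarest classes, px c+ cn+ and px+ c cn, are the double crossovers. Comparing them with the parentals, only the c allele has switched, so c is the middle locus and the order is cn – c – px.
Crossovers in the cn–c interval produce the single-crossover classes px c cn and px+ c+ cn+ (78 + 108 = 186) plus the double crossovers (40).
RF(cn–c) = (186 + 40) / 1257 = 226/1257 = 0.1798 → 18.0 cM.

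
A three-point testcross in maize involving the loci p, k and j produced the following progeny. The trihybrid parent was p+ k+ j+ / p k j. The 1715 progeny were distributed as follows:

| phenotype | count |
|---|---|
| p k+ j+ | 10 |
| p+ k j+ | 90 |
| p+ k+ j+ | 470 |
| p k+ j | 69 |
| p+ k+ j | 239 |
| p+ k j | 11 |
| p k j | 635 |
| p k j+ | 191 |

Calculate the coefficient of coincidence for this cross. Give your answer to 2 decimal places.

The two rarest classes, p k+ j+ and p+ k j, are the double crossovers. Comparing them with the parentals, only the p allele has switched, so p is the middle locus and the order is j – p – k.
j–p: (430 + 21)/1715 = 0.2630; p–k: (159 + 21)/1715 = 0.1050.
Expected DCO frequency = 0.2630 × 0.1050 ≈ 0.02762; observed = 21/1715 ≈ 0.01224.
Coefficient of coincidence = 0.01224/0.02762 ≈ 0.44.

0.44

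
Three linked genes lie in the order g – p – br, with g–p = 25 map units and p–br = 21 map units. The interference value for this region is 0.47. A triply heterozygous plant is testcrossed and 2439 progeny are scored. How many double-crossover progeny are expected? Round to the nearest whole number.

68

Map distances give recombination frequencies of 0.250 and 0.210 for the two intervals.
With interference 0.47 (so coincidence = 0.53), expected double-crossover frequency = 0.250 × 0.210 × 0.53 = 0.02782.
Expected number = 0.02782 × 2439 = 67.87 ≈ 68.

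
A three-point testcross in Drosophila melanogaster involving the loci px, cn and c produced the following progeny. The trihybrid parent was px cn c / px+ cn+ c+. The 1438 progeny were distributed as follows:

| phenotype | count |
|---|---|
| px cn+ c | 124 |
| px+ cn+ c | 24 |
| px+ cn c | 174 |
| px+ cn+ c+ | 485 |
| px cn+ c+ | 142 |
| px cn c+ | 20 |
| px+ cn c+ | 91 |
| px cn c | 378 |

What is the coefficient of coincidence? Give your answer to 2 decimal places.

The two rarest classes, px cn c+ and px+ cn+ c, are the double crossovers. Comparing them with the parentals, only the c allele has switched, so c is the middle locus and the order is cn – c – px.
cn–c: (215 + 44)/1438 = 0.1801; c–px: (316 + 44)/1438 = 0.2503.
Expected DCO frequency = 0.1801 × 0.2503 ≈ 0.04508; observed = 44/1438 ≈ 0.03060.
Coefficient of coincidence = 0.03060/0.04508 ≈ 0.68.

0.68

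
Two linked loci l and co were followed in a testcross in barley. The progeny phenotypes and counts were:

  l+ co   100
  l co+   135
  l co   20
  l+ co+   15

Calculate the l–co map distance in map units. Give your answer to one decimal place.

The two most frequent classes, l+ co (100) and l co+ (135), are the parental types, so the F1 was l+ co / l co+.
The recombinant classes are l+ co+ and l co: 15 + 20 = 35.
Recombination frequency = 35/270 = 0.1296 ≈ 13.0%, i.e. 13.0 map units.

13.0 map units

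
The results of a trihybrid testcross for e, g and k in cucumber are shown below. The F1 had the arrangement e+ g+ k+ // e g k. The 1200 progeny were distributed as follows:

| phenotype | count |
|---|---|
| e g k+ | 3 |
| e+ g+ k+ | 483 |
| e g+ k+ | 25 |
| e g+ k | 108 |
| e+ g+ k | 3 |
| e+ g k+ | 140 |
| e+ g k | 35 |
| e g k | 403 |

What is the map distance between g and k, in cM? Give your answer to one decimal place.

21.2 cM

The two rarest classes, e+ g+ k and e g k+, are the double crossovers. Comparing them with the parentals, only the k allele has switched, so k is the middle locus and the order is e – k – g.
Crossovers in the k–g interval produce the single-crossover classes e+ g k+ and e g+ k (140 + 108 = 248) plus the double crossovers (6).
RF(k–g) = (248 + 6) / 1200 = 254/1200 = 0.2117 → 21.2 cM.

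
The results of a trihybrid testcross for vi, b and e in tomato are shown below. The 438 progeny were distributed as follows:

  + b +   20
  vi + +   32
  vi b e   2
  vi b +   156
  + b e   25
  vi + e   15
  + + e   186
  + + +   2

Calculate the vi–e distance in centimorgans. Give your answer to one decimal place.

The two most frequent reciprocal classes, + + e and vi b +, are the parental types, so the F1 was + + e / vi b +.
The two rarest classes, + + + and vi b e, are the double crossovers. Comparing them with the parentals, only the e allele has switched, so e is the middle locus and the order is b – e – vi.
Crossovers in the e–vi interval produce the single-crossover classes vi + e and + b + (15 + 20 = 35) plus the double crossovers (4).
RF(e–vi) = (35 + 4) / 438 = 39/438 = 0.0890 → 8.9 centimorgans.

8.9 centimorgans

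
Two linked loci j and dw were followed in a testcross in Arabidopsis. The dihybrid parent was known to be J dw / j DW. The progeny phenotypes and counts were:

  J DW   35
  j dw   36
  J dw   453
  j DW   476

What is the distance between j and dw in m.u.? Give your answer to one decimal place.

7.1 m.u.

The recombinant classes are J DW and j dw: 35 + 36 = 71.
Recombination frequency = 71/1000 = 0.0710 ≈ 7.1%, i.e. 7.1 m.u.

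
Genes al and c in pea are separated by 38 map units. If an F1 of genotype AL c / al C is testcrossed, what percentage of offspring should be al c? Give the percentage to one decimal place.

A map distance of 38 map units corresponds to a recombination frequency of 0.380.
The F1 is AL c / al C, so al c is a recombinant gamete class with expected frequency r/2 = 0.380/2 = 0.1900.
That is 0.1900 = 19.0% of the progeny.

19.0%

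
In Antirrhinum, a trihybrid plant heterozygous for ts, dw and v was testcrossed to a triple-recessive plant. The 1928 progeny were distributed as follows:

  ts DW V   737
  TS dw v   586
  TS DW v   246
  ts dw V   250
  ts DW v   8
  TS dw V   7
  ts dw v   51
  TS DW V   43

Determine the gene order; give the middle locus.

v

The two most frequent reciprocal classes, TS dw v and ts DW V, are the parental types, so the F1 was TS dw v / ts DW V.
The two rarest classes, TS dw V and ts DW v, are the double crossovers. Comparing them with the parentals, only the v allele has switched, so v is the middle locus and the order is ts – v – dw.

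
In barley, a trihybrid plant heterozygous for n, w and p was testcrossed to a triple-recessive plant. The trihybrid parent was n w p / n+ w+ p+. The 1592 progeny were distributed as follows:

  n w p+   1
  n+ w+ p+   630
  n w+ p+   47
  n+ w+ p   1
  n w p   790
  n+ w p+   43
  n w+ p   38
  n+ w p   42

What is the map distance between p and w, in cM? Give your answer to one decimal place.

The two rarest classes, n w p+ and n+ w+ p, are the double crossovers. Comparing them with the parentals, only the p allele has switched, so p is the middle locus and the order is w – p – n.
Crossovers in the w–p interval produce the single-crossover classes n w+ p and n+ w p+ (38 + 43 = 81) plus the double crossovers (2).
RF(w–p) = (81 + 2) / 1592 = 83/1592 = 0.0521 → 5.2 cM.

5.2 cM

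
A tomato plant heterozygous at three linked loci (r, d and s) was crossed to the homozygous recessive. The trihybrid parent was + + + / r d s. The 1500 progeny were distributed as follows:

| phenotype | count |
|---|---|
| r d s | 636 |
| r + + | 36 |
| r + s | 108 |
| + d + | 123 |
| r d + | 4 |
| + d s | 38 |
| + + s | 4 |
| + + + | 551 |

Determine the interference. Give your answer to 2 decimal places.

The two rarest classes, + + s and r d +, are the double crossovers. Comparing them with the parentals, only the s allele has switched, so s is the middle locus and the order is r – s – d.
r–s: (74 + 8)/1500 = 0.0547; s–d: (231 + 8)/1500 = 0.1593.
Expected DCO frequency = 0.0547 × 0.1593 ≈ 0.00871; observed = 8/1500 ≈ 0.00533.
Coefficient of coincidence = 0.00533/0.00871 ≈ 0.61; interference = 1 − 0.61 = 0.39.

0.39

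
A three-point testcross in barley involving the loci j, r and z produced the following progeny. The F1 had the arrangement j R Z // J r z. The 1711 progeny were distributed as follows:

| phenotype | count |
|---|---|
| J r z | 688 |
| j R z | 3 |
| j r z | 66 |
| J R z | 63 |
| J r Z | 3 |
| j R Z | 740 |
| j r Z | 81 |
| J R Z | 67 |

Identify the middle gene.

The two rarest classes, j R z and J r Z, are the double crossovers. Comparing them with the parentals, only the z allele has switched, so z is the middle locus and the order is j – z – r.

z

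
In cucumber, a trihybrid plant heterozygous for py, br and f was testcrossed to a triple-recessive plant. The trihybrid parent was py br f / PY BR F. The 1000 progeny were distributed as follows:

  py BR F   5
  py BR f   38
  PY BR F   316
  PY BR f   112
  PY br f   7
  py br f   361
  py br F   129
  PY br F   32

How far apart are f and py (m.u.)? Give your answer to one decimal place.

25.3 m.u.

The two rarest classes, PY br f and py BR F, are the double crossovers. Comparing them with the parentals, only the py allele has switched, so py is the middle locus and the order is br – py – f.
Crossovers in the py–f interval produce the single-crossover classes py br F and PY BR f (129 + 112 = 241) plus the double crossovers (12).
RF(py–f) = (241 + 12) / 1000 = 253/1000 = 0.2530 → 25.3 m.u.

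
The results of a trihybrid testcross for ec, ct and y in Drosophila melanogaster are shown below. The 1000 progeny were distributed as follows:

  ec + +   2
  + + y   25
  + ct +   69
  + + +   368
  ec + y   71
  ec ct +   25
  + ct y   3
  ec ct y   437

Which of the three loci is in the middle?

The two most frequent reciprocal classes, + + + and ec ct y, are the parental types, so the F1 was + + + / ec ct y.
The two rarest classes, ec + + and + ct y, are the double crossovers. Comparing them with the parentals, only the ec allele has switched, so ec is the middle locus and the order is ct – ec – y.

ec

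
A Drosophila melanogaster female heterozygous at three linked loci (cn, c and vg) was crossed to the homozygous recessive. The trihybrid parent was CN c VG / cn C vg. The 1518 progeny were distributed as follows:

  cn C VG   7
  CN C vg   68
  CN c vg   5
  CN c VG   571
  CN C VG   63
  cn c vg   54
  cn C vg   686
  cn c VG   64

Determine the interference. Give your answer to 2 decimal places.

The two rarest classes, CN c vg and cn C VG, are the double crossovers. Comparing them with the parentals, only the vg allele has switched, so vg is the middle locus and the order is c – vg – cn.
c–vg: (117 + 12)/1518 = 0.0850; vg–cn: (132 + 12)/1518 = 0.0949.
Expected DCO frequency = 0.0850 × 0.0949 ≈ 0.00807; observed = 12/1518 ≈ 0.00791.
Coefficient of coincidence = 0.00791/0.00807 ≈ 0.98; interference = 1 − 0.98 = 0.02.

0.02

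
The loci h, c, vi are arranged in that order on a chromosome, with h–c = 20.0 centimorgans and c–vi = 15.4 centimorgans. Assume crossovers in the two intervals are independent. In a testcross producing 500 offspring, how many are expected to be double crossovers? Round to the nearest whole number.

Map distances give recombination frequencies of 0.200 and 0.154 for the two intervals.
With no interference, expected double-crossover frequency = 0.200 × 0.154 = 0.03080.
Expected number = 0.03080 × 500 = 15.40 ≈ 15.

15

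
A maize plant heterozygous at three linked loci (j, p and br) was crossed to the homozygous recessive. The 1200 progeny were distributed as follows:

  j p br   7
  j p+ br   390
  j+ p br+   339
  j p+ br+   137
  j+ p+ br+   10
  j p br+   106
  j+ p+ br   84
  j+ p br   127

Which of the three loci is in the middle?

The two most frequent reciprocal classes, j+ p br+ and j p+ br, are the parental types, so the F1 was j+ p br+ / j p+ br.
The two rarest classes, j+ p+ br+ and j p br, are the double crossovers. Comparing them with the parentals, only the p allele has switched, so p is the middle locus and the order is j – p – br.

p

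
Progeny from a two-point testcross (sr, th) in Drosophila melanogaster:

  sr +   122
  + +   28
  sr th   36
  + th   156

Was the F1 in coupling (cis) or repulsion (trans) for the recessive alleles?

trans

The two most frequent classes are + th (156) and sr + (122); these are the parental (non-recombinant) types.
So the F1 carried + th on one chromosome and sr + on the other — the recessive alleles are on opposite chromosomes (trans / repulsion).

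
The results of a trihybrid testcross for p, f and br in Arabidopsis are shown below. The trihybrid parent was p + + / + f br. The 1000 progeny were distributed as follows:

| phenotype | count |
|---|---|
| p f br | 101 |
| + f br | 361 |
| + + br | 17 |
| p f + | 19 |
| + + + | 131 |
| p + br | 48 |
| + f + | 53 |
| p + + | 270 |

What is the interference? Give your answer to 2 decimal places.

0.02

The two rarest classes, p f + and + + br, are the double crossovers. Comparing them with the parentals, only the f allele has switched, so f is the middle locus and the order is p – f – br.
p–f: (232 + 36)/1000 = 0.2680; f–br: (101 + 36)/1000 = 0.1370.
Expected DCO frequency = 0.2680 × 0.1370 ≈ 0.03672; observed = 36/1000 ≈ 0.03600.
Coefficient of coincidence = 0.03600/0.03672 ≈ 0.98; interference = 1 − 0.98 = 0.02.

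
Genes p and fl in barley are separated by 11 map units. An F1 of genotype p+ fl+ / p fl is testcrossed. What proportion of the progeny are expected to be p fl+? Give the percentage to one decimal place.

5.5%

A map distance of 11 map units corresponds to a recombination frequency of 0.110.
The F1 is p+ fl+ / p fl, so p fl+ is a recombinant gamete class with expected frequency r/2 = 0.110/2 = 0.0550.
That is 0.0550 = 5.5% of the progeny.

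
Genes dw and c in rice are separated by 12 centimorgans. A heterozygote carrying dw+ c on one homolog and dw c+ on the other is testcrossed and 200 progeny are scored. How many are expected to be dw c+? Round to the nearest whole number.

A map distance of 12 centimorgans corresponds to a recombination frequency of 0.120.
The F1 is dw+ c / dw c+, so dw c+ is a parental gamete class with expected frequency (1 − r)/2 = 0.880/2 = 0.4400.
Expected number = 0.4400 × 200 = 88.00 ≈ 88.

88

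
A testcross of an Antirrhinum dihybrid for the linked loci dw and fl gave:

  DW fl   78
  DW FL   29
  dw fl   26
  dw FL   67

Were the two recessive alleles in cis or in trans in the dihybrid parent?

The two most frequent classes are DW fl (78) and dw FL (67); these are the parental (non-recombinant) types.
So the F1 carried DW fl on one chromosome and dw FL on the other — the recessive alleles are on opposite chromosomes (trans / repulsion).

trans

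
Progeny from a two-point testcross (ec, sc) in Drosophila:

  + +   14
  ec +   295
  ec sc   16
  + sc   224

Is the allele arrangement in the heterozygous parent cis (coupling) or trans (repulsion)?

The two most frequent classes are + sc (224) and ec + (295); these are the parental (non-recombinant) types.
So the F1 carried + sc on one chromosome and ec + on the other — the recessive alleles are on opposite chromosomes (trans / repulsion).

trans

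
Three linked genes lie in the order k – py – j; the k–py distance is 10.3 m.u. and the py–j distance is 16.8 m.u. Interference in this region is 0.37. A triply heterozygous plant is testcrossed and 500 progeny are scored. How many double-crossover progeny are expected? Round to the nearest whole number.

Map distances give recombination frequencies of 0.103 and 0.168 for the two intervals.
With interference 0.37 (so coincidence = 0.63), expected double-crossover frequency = 0.103 × 0.168 × 0.63 = 0.01090.
Expected number = 0.01090 × 500 = 5.45 ≈ 5.

5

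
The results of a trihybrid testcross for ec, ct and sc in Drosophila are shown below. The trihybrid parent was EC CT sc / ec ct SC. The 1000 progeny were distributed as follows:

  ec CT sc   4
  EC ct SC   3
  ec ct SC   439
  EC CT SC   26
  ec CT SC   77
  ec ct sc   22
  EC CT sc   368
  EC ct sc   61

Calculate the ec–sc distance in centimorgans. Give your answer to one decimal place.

The two rarest classes, ec CT sc and EC ct SC, are the double crossovers. Comparing them with the parentals, only the ec allele has switched, so ec is the middle locus and the order is ct – ec – sc.
Crossovers in the ec–sc interval produce the single-crossover classes EC CT SC and ec ct sc (26 + 22 = 48) plus the double crossovers (7).
RF(ec–sc) = (48 + 7) / 1000 = 55/1000 = 0.0550 → 5.5 centimorgans.

5.5 centimorgans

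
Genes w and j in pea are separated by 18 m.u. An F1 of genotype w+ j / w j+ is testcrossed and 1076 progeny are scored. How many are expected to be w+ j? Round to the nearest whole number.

A map distance of 18 m.u. corresponds to a recombination frequency of 0.180.
The F1 is w+ j / w j+, so w+ j is a parental gamete class with expected frequency (1 − r)/2 = 0.820/2 = 0.4100.
Expected number = 0.4100 × 1076 = 441.16 ≈ 441.

441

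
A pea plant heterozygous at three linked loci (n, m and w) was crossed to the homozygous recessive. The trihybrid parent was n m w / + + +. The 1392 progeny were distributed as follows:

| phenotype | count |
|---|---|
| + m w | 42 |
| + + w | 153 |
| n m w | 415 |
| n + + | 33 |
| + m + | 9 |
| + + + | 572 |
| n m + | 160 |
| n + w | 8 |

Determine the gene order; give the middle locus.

The two rarest classes, n + w and + m +, are the double crossovers. Comparing them with the parentals, only the m allele has switched, so m is the middle locus and the order is w – m – n.

m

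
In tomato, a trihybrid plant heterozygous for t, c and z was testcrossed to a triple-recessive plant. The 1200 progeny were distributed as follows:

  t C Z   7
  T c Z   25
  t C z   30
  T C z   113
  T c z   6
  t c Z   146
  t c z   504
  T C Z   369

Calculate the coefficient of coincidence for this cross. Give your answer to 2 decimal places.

0.84

The two most frequent reciprocal classes, T C Z and t c z, are the parental types, so the F1 was T C Z / t c z.
The two rarest classes, t C Z and T c z, are the double crossovers. Comparing them with the parentals, only the t allele has switched, so t is the middle locus and the order is z – t – c.
z–t: (259 + 13)/1200 = 0.2267; t–c: (55 + 13)/1200 = 0.0567.
Expected DCO frequency = 0.2267 × 0.0567 ≈ 0.01285; observed = 13/1200 ≈ 0.01083.
Coefficient of coincidence = 0.01083/0.01285 ≈ 0.84.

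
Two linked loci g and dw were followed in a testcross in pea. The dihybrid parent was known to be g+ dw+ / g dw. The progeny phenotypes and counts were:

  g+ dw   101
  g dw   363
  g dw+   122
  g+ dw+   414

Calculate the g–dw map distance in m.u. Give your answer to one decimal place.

The recombinant classes are g+ dw and g dw+: 101 + 122 = 223.
Recombination frequency = 223/1000 = 0.2230 ≈ 22.3%, i.e. 22.3 m.u.

22.3 m.u.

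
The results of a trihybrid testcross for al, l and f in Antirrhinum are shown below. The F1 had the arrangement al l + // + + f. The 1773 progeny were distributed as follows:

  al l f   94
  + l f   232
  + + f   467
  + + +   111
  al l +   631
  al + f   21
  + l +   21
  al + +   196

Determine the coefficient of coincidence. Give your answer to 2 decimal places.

0.64

The two rarest classes, + l + and al + f, are the double crossovers. Comparing them with the parentals, only the al allele has switched, so al is the middle locus and the order is l – al – f.
l–al: (428 + 42)/1773 = 0.2651; al–f: (205 + 42)/1773 = 0.1393.
Expected DCO frequency = 0.2651 × 0.1393 ≈ 0.03693; observed = 42/1773 ≈ 0.02369.
Coefficient of coincidence = 0.02369/0.03693 ≈ 0.64.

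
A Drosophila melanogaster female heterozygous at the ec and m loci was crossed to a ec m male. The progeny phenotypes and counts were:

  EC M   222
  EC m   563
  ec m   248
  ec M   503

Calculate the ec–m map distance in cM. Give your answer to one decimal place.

30.6 cM

The two most frequent classes, EC m (563) and ec M (503), are the parental types, so the F1 was EC m / ec M.
The recombinant classes are EC M and ec m: 222 + 248 = 470.
Recombination frequency = 470/1536 = 0.3060 ≈ 30.6%, i.e. 30.6 cM.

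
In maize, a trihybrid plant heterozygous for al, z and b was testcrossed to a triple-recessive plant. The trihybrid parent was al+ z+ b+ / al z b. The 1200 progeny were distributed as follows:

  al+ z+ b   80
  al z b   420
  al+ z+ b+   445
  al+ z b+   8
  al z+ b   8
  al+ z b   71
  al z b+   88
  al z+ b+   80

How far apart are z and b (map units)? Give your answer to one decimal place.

15.3 map units

The two rarest classes, al+ z b+ and al z+ b, are the double crossovers. Comparing them with the parentals, only the z allele has switched, so z is the middle locus and the order is b – z – al.
Crossovers in the b–z interval produce the single-crossover classes al+ z+ b and al z b+ (80 + 88 = 168) plus the double crossovers (16).
RF(b–z) = (168 + 16) / 1200 = 184/1200 = 0.1533 → 15.3 map units.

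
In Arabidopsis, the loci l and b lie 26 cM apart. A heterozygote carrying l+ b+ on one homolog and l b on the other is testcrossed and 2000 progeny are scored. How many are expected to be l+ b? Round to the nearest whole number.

A map distance of 26 cM corresponds to a recombination frequency of 0.260.
The F1 is l+ b+ / l b, so l+ b is a recombinant gamete class with expected frequency r/2 = 0.260/2 = 0.1300.
Expected number = 0.1300 × 2000 = 260.00 ≈ 260.

260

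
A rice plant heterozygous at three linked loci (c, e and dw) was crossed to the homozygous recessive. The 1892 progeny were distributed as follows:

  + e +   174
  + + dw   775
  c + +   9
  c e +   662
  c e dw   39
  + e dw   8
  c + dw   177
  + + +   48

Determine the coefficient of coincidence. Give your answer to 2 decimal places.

0.84

The two most frequent reciprocal classes, + + dw and c e +, are the parental types, so the F1 was + + dw / c e +.
The two rarest classes, + e dw and c + +, are the double crossovers. Comparing them with the parentals, only the e allele has switched, so e is the middle locus and the order is c – e – dw.
c–e: (351 + 17)/1892 = 0.1945; e–dw: (87 + 17)/1892 = 0.0550.
Expected DCO frequency = 0.1945 × 0.0550 ≈ 0.01070; observed = 17/1892 ≈ 0.00899.
Coefficient of coincidence = 0.00899/0.01070 ≈ 0.84.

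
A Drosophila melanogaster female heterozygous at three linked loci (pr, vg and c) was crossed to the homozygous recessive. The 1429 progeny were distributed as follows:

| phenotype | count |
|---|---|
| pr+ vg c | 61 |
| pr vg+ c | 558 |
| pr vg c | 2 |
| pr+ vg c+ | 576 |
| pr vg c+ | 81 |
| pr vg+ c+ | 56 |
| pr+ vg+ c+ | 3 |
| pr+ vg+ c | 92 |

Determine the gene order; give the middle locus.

The two most frequent reciprocal classes, pr+ vg c+ and pr vg+ c, are the parental types, so the F1 was pr+ vg c+ / pr vg+ c.
The two rarest classes, pr+ vg+ c+ and pr vg c, are the double crossovers. Comparing them with the parentals, only the vg allele has switched, so vg is the middle locus and the order is pr – vg – c.

vg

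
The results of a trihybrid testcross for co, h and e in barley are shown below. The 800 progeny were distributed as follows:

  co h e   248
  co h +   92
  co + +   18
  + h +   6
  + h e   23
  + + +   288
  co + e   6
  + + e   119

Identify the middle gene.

h

The two most frequent reciprocal classes, + + + and co h e, are the parental types, so the F1 was + + + / co h e.
The two rarest classes, + h + and co + e, are the double crossovers. Comparing them with the parentals, only the h allele has switched, so h is the middle locus and the order is e – h – co.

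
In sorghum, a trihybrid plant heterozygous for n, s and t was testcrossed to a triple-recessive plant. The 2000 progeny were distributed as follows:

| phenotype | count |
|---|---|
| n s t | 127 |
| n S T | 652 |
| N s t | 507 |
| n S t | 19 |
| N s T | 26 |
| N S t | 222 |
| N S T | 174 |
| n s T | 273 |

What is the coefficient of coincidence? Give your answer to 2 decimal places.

0.48

The two most frequent reciprocal classes, N s t and n S T, are the parental types, so the F1 was N s t / n S T.
The two rarest classes, N s T and n S t, are the double crossovers. Comparing them with the parentals, only the t allele has switched, so t is the middle locus and the order is s – t – n.
s–t: (495 + 45)/2000 = 0.2700; t–n: (301 + 45)/2000 = 0.1730.
Expected DCO frequency = 0.2700 × 0.1730 ≈ 0.04671; observed = 45/2000 ≈ 0.02250.
Coefficient of coincidence = 0.02250/0.04671 ≈ 0.48.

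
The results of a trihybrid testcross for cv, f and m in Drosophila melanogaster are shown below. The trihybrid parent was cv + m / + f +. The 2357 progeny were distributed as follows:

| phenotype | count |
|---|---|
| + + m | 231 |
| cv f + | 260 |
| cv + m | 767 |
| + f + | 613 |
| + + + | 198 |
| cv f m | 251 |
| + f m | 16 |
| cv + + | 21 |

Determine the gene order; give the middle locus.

The two rarest classes, cv + + and + f m, are the double crossovers. Comparing them with the parentals, only the m allele has switched, so m is the middle locus and the order is cv – m – f.

m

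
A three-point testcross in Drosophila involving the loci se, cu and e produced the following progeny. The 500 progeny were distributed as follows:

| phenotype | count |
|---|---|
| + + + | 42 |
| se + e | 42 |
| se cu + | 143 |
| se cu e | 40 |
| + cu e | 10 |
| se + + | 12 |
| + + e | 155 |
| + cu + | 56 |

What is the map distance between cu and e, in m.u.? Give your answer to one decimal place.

20.8 m.u.

The two most frequent reciprocal classes, + + e and se cu +, are the parental types, so the F1 was + + e / se cu +.
The two rarest classes, + cu e and se + +, are the double crossovers. Comparing them with the parentals, only the cu allele has switched, so cu is the middle locus and the order is se – cu – e.
Crossovers in the cu–e interval produce the single-crossover classes + + + and se cu e (42 + 40 = 82) plus the double crossovers (22).
RF(cu–e) = (82 + 22) / 500 = 104/500 = 0.2080 → 20.8 m.u.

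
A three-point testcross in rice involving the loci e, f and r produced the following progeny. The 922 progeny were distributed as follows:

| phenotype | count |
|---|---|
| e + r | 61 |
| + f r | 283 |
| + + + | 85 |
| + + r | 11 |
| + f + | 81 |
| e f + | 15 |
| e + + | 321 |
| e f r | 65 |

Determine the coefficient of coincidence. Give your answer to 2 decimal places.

0.81

The two most frequent reciprocal classes, + f r and e + +, are the parental types, so the F1 was + f r / e + +.
The two rarest classes, + + r and e f +, are the double crossovers. Comparing them with the parentals, only the f allele has switched, so f is the middle locus and the order is e – f – r.
e–f: (150 + 26)/922 = 0.1909; f–r: (142 + 26)/922 = 0.1822.
Expected DCO frequency = 0.1909 × 0.1822 ≈ 0.03478; observed = 26/922 ≈ 0.02820.
Coefficient of coincidence = 0.02820/0.03478 ≈ 0.81.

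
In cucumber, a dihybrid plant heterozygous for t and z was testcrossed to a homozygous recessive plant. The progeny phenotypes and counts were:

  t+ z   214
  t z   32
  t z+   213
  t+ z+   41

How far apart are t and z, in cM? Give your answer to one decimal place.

The two most frequent classes, t+ z (214) and t z+ (213), are the parental types, so the F1 was t+ z / t z+.
The recombinant classes are t+ z+ and t z: 41 + 32 = 73.
Recombination frequency = 73/500 = 0.1460 ≈ 14.6%, i.e. 14.6 cM.

14.6 cM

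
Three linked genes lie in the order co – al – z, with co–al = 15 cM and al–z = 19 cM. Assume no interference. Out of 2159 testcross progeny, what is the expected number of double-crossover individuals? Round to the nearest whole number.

62

Map distances give recombination frequencies of 0.150 and 0.190 for the two intervals.
With no interference, expected double-crossover frequency = 0.150 × 0.190 = 0.02850.
Expected number = 0.02850 × 2159 = 61.53 ≈ 62.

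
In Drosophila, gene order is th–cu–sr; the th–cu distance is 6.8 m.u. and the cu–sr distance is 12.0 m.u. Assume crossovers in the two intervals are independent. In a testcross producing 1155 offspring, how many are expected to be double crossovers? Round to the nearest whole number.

9

Map distances give recombination frequencies of 0.068 and 0.120 for the two intervals.
With no interference, expected double-crossover frequency = 0.068 × 0.120 = 0.00816.
Expected number = 0.00816 × 1155 = 9.42 ≈ 9.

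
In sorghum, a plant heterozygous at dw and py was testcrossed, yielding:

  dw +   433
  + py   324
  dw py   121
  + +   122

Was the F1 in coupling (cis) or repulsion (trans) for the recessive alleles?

The two most frequent classes are + py (324) and dw + (433); these are the parental (non-recombinant) types.
So the F1 carried + py on one chromosome and dw + on the other — the recessive alleles are on opposite chromosomes (trans / repulsion).

trans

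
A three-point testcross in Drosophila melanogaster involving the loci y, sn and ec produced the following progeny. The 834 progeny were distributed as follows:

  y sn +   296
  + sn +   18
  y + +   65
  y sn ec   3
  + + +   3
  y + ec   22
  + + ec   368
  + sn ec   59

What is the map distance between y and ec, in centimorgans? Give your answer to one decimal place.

5.5 centimorgans

The two most frequent reciprocal classes, + + ec and y sn +, are the parental types, so the F1 was + + ec / y sn +.
The two rarest classes, + + + and y sn ec, are the double crossovers. Comparing them with the parentals, only the ec allele has switched, so ec is the middle locus and the order is sn – ec – y.
Crossovers in the ec–y interval produce the single-crossover classes y + ec and + sn + (22 + 18 = 40) plus the double crossovers (6).
RF(ec–y) = (40 + 6) / 834 = 46/834 = 0.0552 → 5.5 centimorgans.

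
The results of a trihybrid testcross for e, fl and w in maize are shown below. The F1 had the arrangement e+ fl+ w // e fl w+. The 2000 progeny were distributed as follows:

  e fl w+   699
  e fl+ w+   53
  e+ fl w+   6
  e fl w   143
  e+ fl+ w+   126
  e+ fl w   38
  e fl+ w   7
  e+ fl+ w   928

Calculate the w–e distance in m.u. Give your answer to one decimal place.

14.1 m.u.

The two rarest classes, e fl+ w and e+ fl w+, are the double crossovers. Comparing them with the parentals, only the e allele has switched, so e is the middle locus and the order is w – e – fl.
Crossovers in the w–e interval produce the single-crossover classes e+ fl+ w+ and e fl w (126 + 143 = 269) plus the double crossovers (13).
RF(w–e) = (269 + 13) / 2000 = 282/2000 = 0.1410 → 14.1 m.u.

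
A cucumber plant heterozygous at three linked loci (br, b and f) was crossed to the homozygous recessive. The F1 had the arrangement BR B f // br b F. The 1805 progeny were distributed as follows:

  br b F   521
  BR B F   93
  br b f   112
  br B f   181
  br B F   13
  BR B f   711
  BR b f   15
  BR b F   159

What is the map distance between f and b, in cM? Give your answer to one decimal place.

12.9 cM

The two rarest classes, BR b f and br B F, are the double crossovers. Comparing them with the parentals, only the b allele has switched, so b is the middle locus and the order is br – b – f.
Crossovers in the b–f interval produce the single-crossover classes BR B F and br b f (93 + 112 = 205) plus the double crossovers (28).
RF(b–f) = (205 + 28) / 1805 = 233/1805 = 0.1291 → 12.9 cM.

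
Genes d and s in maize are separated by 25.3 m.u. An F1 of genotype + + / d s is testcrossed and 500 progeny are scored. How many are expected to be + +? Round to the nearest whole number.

A map distance of 25.3 m.u. corresponds to a recombination frequency of 0.253.
The F1 is + + / d s, so + + is a parental gamete class with expected frequency (1 − r)/2 = 0.747/2 = 0.3735.
Expected number = 0.3735 × 500 = 186.75 ≈ 187.

187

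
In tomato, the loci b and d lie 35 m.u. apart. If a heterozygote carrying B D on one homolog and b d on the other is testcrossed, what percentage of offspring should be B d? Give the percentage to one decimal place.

17.5%

A map distance of 35 m.u. corresponds to a recombination frequency of 0.350.
The F1 is B D / b d, so B d is a recombinant gamete class with expected frequency r/2 = 0.350/2 = 0.1750.
That is 0.1750 = 17.5% of the progeny.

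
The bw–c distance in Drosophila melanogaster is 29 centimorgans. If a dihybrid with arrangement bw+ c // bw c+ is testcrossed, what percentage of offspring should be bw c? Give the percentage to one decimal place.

14.5%

A map distance of 29 centimorgans corresponds to a recombination frequency of 0.290.
The F1 is bw+ c / bw c+, so bw c is a recombinant gamete class with expected frequency r/2 = 0.290/2 = 0.1450.
That is 0.1450 = 14.5% of the progeny.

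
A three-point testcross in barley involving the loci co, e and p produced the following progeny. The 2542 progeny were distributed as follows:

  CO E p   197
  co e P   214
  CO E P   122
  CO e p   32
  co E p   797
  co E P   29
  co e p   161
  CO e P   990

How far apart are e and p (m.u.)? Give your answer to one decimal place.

13.5 m.u.

The two most frequent reciprocal classes, CO e P and co E p, are the parental types, so the F1 was CO e P / co E p.
The two rarest classes, CO e p and co E P, are the double crossovers. Comparing them with the parentals, only the p allele has switched, so p is the middle locus and the order is co – p – e.
Crossovers in the p–e interval produce the single-crossover classes CO E P and co e p (122 + 161 = 283) plus the double crossovers (61).
RF(p–e) = (283 + 61) / 2542 = 344/2542 = 0.1353 → 13.5 m.u.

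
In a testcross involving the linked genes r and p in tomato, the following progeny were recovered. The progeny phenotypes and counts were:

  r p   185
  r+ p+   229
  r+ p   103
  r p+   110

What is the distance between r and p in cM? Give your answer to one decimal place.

The two most frequent classes, r+ p+ (229) and r p (185), are the parental types, so the F1 was r+ p+ / r p.
The recombinant classes are r+ p and r p+: 103 + 110 = 213.
Recombination frequency = 213/627 = 0.3397 ≈ 34.0%, i.e. 34.0 cM.

34.0 cM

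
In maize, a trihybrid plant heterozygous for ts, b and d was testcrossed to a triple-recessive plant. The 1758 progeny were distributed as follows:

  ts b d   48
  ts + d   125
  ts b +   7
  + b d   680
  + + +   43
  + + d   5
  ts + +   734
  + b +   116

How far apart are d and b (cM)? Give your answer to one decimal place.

The two most frequent reciprocal classes, + b d and ts + +, are the parental types, so the F1 was + b d / ts + +.
The two rarest classes, + + d and ts b +, are the double crossovers. Comparing them with the parentals, only the b allele has switched, so b is the middle locus and the order is ts – b – d.
Crossovers in the b–d interval produce the single-crossover classes + b + and ts + d (116 + 125 = 241) plus the double crossovers (12).
RF(b–d) = (241 + 12) / 1758 = 253/1758 = 0.1439 → 14.4 cM.

14.4 cM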